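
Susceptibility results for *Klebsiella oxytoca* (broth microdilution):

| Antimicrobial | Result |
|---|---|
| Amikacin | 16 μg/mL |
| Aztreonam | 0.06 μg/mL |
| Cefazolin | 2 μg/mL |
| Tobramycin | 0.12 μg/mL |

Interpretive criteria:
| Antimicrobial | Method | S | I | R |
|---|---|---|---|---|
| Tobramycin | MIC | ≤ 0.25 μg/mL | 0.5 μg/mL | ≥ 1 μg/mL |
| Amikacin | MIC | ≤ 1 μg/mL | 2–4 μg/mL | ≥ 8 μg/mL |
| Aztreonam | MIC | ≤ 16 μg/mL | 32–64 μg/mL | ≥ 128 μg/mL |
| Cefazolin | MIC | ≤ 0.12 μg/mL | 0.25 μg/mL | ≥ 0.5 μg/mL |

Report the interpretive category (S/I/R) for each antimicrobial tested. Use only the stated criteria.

R, S, R, S

Amikacin: 16 μg/mL is ≥ 8 μg/mL → resistant
Aztreonam 0.06 μg/mL: ≤ 16 μg/mL → S
Cefazolin (2 μg/mL) ≥ 0.5 μg/mL ⇒ Resistant
Tobramycin: 0.12 μg/mL is ≤ 0.25 μg/mL ⇒ S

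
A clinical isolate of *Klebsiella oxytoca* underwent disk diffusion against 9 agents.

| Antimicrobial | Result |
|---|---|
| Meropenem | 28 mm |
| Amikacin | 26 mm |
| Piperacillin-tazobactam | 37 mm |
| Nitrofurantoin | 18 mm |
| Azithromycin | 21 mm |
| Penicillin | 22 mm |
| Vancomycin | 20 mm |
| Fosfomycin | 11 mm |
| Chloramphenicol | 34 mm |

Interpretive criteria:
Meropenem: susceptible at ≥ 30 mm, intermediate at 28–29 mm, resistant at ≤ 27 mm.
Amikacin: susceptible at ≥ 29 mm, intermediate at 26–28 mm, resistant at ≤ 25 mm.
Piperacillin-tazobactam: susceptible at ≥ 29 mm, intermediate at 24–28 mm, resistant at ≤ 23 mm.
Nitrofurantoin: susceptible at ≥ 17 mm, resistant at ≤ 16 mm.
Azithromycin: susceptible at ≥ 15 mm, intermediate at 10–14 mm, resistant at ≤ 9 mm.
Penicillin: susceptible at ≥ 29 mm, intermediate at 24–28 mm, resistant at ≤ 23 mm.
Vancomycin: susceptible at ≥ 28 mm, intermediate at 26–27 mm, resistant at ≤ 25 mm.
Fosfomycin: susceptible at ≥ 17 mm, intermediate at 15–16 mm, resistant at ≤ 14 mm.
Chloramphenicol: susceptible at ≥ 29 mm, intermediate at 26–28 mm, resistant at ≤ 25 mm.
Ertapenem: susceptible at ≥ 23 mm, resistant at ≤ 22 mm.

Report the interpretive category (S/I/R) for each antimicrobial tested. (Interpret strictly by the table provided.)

Meropenem 28 mm: in 28–29 mm → Intermediate
Amikacin 26 mm: in 26–28 mm — I
Piperacillin-tazobactam 37 mm: ≥ 29 mm — Susceptible
Nitrofurantoin: 18 mm is ≥ 17 mm ⇒ susceptible
Azithromycin: 21 mm is ≥ 15 mm ⇒ Susceptible
Penicillin (22 mm) ≤ 23 mm → resistant
Vancomycin 20 mm: ≤ 25 mm — R
Fosfomycin (11 mm) ≤ 14 mm ⇒ resistant
Chloramphenicol (34 mm) ≥ 29 mm — S

I, I, S, S, S, R, R, R, S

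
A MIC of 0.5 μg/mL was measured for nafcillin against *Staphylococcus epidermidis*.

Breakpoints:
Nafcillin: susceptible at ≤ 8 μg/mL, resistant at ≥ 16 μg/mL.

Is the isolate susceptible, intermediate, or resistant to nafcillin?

Susceptible

Nafcillin: 0.5 μg/mL is ≤ 8 μg/mL → Susceptible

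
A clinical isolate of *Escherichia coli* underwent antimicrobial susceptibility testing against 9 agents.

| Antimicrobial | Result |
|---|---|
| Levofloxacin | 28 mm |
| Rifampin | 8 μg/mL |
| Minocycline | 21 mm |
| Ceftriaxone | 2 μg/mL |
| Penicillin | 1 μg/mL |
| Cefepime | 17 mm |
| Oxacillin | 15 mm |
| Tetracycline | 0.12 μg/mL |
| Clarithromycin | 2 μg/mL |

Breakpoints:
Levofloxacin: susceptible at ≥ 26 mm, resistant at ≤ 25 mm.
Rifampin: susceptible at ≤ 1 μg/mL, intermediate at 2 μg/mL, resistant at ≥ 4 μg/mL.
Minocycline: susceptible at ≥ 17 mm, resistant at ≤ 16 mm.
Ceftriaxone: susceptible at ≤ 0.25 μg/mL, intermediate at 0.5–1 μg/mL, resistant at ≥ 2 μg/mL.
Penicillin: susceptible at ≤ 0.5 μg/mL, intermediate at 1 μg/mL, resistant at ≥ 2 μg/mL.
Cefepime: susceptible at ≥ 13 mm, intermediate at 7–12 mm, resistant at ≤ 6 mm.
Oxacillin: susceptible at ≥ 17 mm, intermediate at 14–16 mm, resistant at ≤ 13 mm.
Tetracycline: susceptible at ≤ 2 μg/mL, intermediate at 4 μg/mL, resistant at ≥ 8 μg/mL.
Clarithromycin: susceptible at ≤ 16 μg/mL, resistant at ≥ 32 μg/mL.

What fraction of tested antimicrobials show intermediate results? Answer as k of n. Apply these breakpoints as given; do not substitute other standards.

Levofloxacin (28 mm) ≥ 26 mm — S
Rifampin: 8 μg/mL is ≥ 4 μg/mL — Resistant
Minocycline 21 mm: ≥ 17 mm ⇒ Susceptible
Ceftriaxone 2 μg/mL: ≥ 2 μg/mL ⇒ Resistant
Penicillin 1 μg/mL: = 1 μg/mL — Intermediate
Cefepime (17 mm) ≥ 13 mm — S
Oxacillin: 15 mm is in 14–16 mm → Intermediate
Tetracycline (0.12 μg/mL) ≤ 2 μg/mL → susceptible
Clarithromycin (2 μg/mL) ≤ 16 μg/mL — S
Intermediate: 2/9

2 of 9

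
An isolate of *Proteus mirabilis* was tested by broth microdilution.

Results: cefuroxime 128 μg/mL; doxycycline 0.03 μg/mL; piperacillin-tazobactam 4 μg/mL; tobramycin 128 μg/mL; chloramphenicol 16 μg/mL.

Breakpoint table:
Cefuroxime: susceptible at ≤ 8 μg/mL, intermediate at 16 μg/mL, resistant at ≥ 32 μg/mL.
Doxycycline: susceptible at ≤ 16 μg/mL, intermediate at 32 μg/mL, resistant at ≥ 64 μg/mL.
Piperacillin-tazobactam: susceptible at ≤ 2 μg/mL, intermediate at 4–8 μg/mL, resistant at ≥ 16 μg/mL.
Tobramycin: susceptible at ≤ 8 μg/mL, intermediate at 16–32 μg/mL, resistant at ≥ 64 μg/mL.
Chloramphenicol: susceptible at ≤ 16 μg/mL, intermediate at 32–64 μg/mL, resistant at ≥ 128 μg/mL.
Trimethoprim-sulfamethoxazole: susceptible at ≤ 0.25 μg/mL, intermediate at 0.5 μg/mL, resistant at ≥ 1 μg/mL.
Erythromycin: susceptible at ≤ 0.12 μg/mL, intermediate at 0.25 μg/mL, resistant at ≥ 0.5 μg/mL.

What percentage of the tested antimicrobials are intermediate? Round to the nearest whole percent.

20%

Cefuroxime: 128 μg/mL is ≥ 32 μg/mL ⇒ R
Doxycycline 0.03 μg/mL: ≤ 16 μg/mL — susceptible
Piperacillin-tazobactam 4 μg/mL: in 4–8 μg/mL ⇒ I
Tobramycin 128 μg/mL: ≥ 64 μg/mL — Resistant
Chloramphenicol: 16 μg/mL is ≤ 16 μg/mL — Susceptible
Intermediate: 1/5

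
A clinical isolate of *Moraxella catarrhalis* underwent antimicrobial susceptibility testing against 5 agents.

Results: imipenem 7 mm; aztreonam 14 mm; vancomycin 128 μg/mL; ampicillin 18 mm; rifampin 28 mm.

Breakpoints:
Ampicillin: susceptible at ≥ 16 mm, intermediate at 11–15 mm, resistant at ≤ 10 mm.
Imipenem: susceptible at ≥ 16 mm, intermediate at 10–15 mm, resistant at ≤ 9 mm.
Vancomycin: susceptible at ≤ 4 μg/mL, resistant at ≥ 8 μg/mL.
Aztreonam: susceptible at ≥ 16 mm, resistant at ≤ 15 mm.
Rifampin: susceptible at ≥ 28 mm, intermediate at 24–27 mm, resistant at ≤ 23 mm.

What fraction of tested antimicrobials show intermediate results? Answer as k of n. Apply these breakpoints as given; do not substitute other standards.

0 of 5

Imipenem (7 mm) ≤ 9 mm → R
Aztreonam 14 mm: ≤ 15 mm ⇒ resistant
Vancomycin: 128 μg/mL is ≥ 8 μg/mL — R
Ampicillin: 18 mm is ≥ 16 mm ⇒ susceptible
Rifampin (28 mm) ≥ 28 mm — S
Intermediate: 0/5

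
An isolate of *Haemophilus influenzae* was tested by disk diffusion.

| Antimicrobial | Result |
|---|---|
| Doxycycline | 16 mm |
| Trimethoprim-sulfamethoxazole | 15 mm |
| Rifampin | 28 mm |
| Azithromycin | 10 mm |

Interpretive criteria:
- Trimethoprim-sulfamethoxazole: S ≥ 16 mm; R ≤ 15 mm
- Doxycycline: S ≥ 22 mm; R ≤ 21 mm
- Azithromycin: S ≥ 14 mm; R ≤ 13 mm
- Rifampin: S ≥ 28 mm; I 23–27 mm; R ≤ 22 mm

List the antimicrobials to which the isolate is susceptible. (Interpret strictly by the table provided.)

rifampin

Doxycycline: 16 mm is ≤ 21 mm — resistant
Trimethoprim-sulfamethoxazole (15 mm) ≤ 15 mm — resistant
Rifampin 28 mm: ≥ 28 mm → S
Azithromycin: 10 mm is ≤ 13 mm ⇒ R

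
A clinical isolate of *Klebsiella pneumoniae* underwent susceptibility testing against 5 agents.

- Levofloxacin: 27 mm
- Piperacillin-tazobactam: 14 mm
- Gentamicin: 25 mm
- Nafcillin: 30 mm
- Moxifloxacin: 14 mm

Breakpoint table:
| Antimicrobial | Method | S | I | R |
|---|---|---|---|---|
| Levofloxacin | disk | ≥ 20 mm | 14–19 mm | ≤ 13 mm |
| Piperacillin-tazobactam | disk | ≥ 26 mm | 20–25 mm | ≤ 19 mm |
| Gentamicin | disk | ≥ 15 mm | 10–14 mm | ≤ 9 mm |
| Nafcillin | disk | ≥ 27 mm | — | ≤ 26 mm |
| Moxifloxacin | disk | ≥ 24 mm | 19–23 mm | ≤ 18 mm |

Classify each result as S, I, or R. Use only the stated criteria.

Levofloxacin 27 mm: ≥ 20 mm ⇒ S
Piperacillin-tazobactam: 14 mm is ≤ 19 mm ⇒ Resistant
Gentamicin (25 mm) ≥ 15 mm → susceptible
Nafcillin (30 mm) ≥ 27 mm — susceptible
Moxifloxacin 14 mm: ≤ 18 mm → resistant

S, R, S, S, R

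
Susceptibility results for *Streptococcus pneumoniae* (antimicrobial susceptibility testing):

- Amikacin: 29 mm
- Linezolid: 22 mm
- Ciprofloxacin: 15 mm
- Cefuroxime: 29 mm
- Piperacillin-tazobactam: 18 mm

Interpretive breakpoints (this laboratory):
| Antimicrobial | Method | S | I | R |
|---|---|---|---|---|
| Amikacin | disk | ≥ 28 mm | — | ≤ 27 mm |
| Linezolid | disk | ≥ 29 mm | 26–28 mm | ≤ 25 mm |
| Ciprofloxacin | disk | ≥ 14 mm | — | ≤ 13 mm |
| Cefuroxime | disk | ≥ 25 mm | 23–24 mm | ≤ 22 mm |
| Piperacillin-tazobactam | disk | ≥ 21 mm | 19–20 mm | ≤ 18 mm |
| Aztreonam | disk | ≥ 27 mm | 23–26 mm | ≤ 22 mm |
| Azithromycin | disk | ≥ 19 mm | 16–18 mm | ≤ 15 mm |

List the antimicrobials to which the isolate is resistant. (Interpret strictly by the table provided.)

Amikacin 29 mm: ≥ 28 mm → S
Linezolid 22 mm: ≤ 25 mm ⇒ Resistant
Ciprofloxacin (15 mm) ≥ 14 mm → susceptible
Cefuroxime 29 mm: ≥ 25 mm → Susceptible
Piperacillin-tazobactam (18 mm) ≤ 18 mm → Resistant

linezolid, piperacillin-tazobactam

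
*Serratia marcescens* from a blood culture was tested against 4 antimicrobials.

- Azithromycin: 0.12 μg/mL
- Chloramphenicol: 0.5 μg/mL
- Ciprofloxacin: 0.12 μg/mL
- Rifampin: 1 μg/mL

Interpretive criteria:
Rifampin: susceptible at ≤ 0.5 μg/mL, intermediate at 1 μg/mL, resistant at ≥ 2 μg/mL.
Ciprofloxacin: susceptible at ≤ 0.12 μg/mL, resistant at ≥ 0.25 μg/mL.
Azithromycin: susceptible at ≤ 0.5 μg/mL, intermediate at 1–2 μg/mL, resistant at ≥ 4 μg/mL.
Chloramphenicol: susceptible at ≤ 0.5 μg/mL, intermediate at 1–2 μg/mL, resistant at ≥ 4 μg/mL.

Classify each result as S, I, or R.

S, S, S, I

Azithromycin (0.12 μg/mL) ≤ 0.5 μg/mL ⇒ Susceptible
Chloramphenicol 0.5 μg/mL: ≤ 0.5 μg/mL — S
Ciprofloxacin (0.12 μg/mL) ≤ 0.12 μg/mL → susceptible
Rifampin (1 μg/mL) = 1 μg/mL ⇒ I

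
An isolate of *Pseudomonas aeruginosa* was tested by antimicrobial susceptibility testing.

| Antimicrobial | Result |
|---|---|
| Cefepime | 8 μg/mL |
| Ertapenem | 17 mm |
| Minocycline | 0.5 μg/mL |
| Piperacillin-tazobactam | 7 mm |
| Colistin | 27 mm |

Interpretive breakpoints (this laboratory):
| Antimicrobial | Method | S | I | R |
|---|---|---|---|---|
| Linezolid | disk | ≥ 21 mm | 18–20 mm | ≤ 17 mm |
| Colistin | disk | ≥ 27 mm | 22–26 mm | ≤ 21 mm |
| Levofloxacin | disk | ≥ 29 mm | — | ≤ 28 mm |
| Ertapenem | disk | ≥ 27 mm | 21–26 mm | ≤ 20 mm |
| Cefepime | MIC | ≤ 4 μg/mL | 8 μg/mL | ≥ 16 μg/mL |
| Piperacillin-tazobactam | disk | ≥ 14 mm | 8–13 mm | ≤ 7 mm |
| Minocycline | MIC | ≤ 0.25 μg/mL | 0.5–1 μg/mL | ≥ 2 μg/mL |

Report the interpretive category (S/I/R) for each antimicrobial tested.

I, R, I, R, S

Cefepime (8 μg/mL) = 8 μg/mL — I
Ertapenem: 17 mm is ≤ 20 mm — R
Minocycline: 0.5 μg/mL is in 0.5–1 μg/mL → I
Piperacillin-tazobactam 7 mm: ≤ 7 mm — R
Colistin: 27 mm is ≥ 27 mm — S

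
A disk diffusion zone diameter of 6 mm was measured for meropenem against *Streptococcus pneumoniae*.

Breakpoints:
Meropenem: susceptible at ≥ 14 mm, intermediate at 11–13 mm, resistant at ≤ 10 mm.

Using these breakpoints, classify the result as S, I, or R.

R

Meropenem (6 mm) ≤ 10 mm ⇒ R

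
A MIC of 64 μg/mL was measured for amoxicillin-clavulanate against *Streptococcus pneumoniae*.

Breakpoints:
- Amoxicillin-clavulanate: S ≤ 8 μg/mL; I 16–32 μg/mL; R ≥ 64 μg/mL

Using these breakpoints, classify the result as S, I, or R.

Amoxicillin-clavulanate 64 μg/mL: ≥ 64 μg/mL ⇒ resistant

R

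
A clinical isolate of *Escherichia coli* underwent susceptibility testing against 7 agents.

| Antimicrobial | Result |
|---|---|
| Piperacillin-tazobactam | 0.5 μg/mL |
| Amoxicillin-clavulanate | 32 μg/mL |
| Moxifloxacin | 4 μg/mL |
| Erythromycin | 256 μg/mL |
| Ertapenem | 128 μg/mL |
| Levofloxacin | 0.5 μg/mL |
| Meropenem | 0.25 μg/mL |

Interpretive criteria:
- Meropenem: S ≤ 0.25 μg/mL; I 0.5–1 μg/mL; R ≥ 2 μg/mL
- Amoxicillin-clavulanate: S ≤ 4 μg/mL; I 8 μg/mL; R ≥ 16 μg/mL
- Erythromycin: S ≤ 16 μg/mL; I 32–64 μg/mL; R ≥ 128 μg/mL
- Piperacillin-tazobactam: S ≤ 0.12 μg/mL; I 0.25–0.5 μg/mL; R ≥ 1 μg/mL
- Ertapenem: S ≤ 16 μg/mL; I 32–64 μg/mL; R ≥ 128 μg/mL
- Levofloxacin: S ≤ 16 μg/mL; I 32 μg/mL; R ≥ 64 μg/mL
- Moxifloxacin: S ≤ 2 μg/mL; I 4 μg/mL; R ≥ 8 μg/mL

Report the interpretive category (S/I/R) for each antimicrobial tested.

I, R, I, R, R, S, S

Piperacillin-tazobactam 0.5 μg/mL: in 0.25–0.5 μg/mL — Intermediate
Amoxicillin-clavulanate 32 μg/mL: ≥ 16 μg/mL → R
Moxifloxacin (4 μg/mL) = 4 μg/mL — intermediate
Erythromycin (256 μg/mL) ≥ 128 μg/mL → Resistant
Ertapenem 128 μg/mL: ≥ 128 μg/mL — Resistant
Levofloxacin (0.5 μg/mL) ≤ 16 μg/mL ⇒ Susceptible
Meropenem 0.25 μg/mL: ≤ 0.25 μg/mL — susceptible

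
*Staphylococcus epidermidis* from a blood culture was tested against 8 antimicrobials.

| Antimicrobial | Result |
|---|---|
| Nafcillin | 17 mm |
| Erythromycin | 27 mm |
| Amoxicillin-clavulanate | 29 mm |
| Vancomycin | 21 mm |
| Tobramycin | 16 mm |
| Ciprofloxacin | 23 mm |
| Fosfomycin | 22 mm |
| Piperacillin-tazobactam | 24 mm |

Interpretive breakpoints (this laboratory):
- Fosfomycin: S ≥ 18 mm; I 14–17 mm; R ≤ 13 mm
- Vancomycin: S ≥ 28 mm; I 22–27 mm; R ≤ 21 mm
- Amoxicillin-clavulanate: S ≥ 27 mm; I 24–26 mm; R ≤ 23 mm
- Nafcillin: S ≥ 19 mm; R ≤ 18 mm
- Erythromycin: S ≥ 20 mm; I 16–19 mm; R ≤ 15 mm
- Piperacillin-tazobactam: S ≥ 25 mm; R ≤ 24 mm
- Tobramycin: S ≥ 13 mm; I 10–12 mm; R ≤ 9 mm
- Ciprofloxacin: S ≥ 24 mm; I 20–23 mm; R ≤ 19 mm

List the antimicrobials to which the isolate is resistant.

nafcillin, vancomycin, piperacillin-tazobactam

Nafcillin: 17 mm is ≤ 18 mm ⇒ R
Erythromycin 27 mm: ≥ 20 mm → S
Amoxicillin-clavulanate (29 mm) ≥ 27 mm — susceptible
Vancomycin: 21 mm is ≤ 21 mm — R
Tobramycin: 16 mm is ≥ 13 mm ⇒ Susceptible
Ciprofloxacin 23 mm: in 20–23 mm → Intermediate
Fosfomycin: 22 mm is ≥ 18 mm — Susceptible
Piperacillin-tazobactam: 24 mm is ≤ 24 mm — resistant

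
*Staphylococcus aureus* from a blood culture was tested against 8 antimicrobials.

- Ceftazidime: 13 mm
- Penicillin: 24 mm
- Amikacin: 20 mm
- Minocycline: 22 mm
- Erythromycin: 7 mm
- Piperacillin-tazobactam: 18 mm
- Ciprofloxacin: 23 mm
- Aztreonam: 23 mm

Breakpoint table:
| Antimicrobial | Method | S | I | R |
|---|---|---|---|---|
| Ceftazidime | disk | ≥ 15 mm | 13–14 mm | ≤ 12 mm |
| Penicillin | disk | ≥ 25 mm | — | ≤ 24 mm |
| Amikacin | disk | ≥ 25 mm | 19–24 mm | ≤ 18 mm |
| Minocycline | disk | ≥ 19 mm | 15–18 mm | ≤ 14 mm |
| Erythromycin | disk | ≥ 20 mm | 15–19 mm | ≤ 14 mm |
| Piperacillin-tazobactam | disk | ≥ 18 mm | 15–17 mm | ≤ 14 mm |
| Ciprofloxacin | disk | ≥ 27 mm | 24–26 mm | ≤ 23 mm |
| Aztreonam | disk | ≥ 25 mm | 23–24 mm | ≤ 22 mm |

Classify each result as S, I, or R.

I, R, I, S, R, S, R, I

Ceftazidime (13 mm) in 13–14 mm ⇒ I
Penicillin 24 mm: ≤ 24 mm — R
Amikacin (20 mm) in 19–24 mm → Intermediate
Minocycline 22 mm: ≥ 19 mm ⇒ Susceptible
Erythromycin (7 mm) ≤ 14 mm ⇒ resistant
Piperacillin-tazobactam 18 mm: ≥ 18 mm → S
Ciprofloxacin (23 mm) ≤ 23 mm — resistant
Aztreonam 23 mm: in 23–24 mm — I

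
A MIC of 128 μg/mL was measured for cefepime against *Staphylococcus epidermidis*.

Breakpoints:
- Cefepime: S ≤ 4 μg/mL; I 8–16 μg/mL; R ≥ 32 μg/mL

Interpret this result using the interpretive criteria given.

Cefepime (128 μg/mL) ≥ 32 μg/mL — R

R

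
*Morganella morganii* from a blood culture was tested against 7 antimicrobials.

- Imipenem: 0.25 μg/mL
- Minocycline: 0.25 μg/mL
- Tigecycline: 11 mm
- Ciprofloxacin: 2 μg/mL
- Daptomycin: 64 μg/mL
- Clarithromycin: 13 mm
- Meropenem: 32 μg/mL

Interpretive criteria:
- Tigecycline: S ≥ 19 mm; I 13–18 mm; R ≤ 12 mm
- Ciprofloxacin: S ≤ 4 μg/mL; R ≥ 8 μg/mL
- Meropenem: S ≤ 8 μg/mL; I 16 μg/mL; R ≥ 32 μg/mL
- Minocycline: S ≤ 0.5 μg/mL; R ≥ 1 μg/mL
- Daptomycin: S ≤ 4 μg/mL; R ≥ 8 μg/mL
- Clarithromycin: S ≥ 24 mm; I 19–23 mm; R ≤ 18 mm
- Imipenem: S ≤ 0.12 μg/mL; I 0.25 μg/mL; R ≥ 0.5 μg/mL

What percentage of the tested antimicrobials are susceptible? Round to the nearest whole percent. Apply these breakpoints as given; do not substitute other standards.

Imipenem: 0.25 μg/mL is = 0.25 μg/mL ⇒ Intermediate
Minocycline: 0.25 μg/mL is ≤ 0.5 μg/mL ⇒ susceptible
Tigecycline 11 mm: ≤ 12 mm — resistant
Ciprofloxacin (2 μg/mL) ≤ 4 μg/mL — Susceptible
Daptomycin 64 μg/mL: ≥ 8 μg/mL → resistant
Clarithromycin (13 mm) ≤ 18 mm — Resistant
Meropenem: 32 μg/mL is ≥ 32 μg/mL ⇒ resistant
Susceptible: 2/7

29%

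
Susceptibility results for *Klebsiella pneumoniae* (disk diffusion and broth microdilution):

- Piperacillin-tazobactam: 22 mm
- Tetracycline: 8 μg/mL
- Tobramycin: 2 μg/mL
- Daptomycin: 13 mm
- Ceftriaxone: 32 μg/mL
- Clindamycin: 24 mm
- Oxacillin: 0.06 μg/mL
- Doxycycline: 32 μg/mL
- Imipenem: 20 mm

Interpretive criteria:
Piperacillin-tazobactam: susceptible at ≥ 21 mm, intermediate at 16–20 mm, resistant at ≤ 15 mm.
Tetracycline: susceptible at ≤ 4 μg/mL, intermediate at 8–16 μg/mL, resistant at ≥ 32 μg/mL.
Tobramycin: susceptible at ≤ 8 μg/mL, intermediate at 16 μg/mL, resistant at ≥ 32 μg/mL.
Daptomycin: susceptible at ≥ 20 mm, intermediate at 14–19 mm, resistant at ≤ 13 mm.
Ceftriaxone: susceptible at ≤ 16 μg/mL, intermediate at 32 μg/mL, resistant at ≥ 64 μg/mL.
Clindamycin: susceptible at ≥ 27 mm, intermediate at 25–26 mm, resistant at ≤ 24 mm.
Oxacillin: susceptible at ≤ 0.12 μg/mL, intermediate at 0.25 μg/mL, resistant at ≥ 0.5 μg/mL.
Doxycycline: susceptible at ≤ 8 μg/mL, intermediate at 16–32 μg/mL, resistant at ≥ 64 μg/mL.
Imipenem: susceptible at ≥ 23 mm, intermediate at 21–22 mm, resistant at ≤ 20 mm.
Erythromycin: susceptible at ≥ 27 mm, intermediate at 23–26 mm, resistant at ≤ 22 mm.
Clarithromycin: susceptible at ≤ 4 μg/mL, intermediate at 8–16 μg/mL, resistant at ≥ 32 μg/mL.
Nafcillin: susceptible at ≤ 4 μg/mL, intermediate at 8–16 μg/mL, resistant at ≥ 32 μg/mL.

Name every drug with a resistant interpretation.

Piperacillin-tazobactam (22 mm) ≥ 21 mm — Susceptible
Tetracycline 8 μg/mL: in 8–16 μg/mL → Intermediate
Tobramycin 2 μg/mL: ≤ 8 μg/mL → susceptible
Daptomycin: 13 mm is ≤ 13 mm — resistant
Ceftriaxone (32 μg/mL) = 32 μg/mL → intermediate
Clindamycin (24 mm) ≤ 24 mm — Resistant
Oxacillin 0.06 μg/mL: ≤ 0.12 μg/mL — S
Doxycycline 32 μg/mL: in 16–32 μg/mL — intermediate
Imipenem: 20 mm is ≤ 20 mm — R

daptomycin, clindamycin, imipenem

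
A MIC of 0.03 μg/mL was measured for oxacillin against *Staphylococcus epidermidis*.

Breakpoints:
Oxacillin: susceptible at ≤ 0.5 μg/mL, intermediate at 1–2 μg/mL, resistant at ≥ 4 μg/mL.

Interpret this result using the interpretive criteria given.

Oxacillin: 0.03 μg/mL is ≤ 0.5 μg/mL → S

Susceptible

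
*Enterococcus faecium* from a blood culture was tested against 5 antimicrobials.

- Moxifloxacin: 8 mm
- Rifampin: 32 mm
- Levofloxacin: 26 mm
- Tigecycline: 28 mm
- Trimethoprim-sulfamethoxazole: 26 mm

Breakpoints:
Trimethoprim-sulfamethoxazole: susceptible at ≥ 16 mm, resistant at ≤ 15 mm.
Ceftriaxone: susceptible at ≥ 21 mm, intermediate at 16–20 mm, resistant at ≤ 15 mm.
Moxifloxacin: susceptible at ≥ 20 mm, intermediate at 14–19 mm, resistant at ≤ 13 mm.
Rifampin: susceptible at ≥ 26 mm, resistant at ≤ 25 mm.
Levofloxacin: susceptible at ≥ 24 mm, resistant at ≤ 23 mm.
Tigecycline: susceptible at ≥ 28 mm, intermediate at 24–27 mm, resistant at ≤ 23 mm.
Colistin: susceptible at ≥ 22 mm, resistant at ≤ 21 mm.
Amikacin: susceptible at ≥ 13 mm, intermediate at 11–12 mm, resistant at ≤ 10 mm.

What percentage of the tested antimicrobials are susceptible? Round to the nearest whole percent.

80%

Moxifloxacin: 8 mm is ≤ 13 mm → R
Rifampin (32 mm) ≥ 26 mm — Susceptible
Levofloxacin: 26 mm is ≥ 24 mm — susceptible
Tigecycline (28 mm) ≥ 28 mm — susceptible
Trimethoprim-sulfamethoxazole 26 mm: ≥ 16 mm ⇒ Susceptible
Susceptible: 4/5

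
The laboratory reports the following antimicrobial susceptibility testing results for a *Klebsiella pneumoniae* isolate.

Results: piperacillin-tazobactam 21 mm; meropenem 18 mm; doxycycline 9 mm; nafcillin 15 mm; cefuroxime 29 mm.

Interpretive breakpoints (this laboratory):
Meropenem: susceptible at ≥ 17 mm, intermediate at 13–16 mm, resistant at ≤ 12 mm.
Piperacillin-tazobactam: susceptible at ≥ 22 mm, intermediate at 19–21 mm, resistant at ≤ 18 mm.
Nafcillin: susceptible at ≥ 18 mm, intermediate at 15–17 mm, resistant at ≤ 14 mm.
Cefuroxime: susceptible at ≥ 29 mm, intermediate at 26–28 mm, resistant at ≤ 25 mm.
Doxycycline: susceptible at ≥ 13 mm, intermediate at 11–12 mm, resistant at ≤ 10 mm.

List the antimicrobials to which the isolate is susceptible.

meropenem, cefuroxime

Piperacillin-tazobactam (21 mm) in 19–21 mm — intermediate
Meropenem (18 mm) ≥ 17 mm → Susceptible
Doxycycline 9 mm: ≤ 10 mm → resistant
Nafcillin (15 mm) in 15–17 mm → I
Cefuroxime: 29 mm is ≥ 29 mm ⇒ susceptible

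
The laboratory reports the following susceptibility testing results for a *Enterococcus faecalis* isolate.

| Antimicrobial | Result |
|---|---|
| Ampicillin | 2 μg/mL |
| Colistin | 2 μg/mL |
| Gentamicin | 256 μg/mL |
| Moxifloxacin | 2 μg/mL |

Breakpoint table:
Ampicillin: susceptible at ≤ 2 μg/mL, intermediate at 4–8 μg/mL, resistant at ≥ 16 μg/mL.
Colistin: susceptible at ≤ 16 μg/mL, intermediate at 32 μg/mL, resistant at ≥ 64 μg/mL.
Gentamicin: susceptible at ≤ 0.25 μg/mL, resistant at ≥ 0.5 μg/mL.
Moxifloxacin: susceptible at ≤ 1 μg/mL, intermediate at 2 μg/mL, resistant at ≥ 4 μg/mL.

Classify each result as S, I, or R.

S, S, R, I

Ampicillin: 2 μg/mL is ≤ 2 μg/mL ⇒ S
Colistin (2 μg/mL) ≤ 16 μg/mL ⇒ Susceptible
Gentamicin 256 μg/mL: ≥ 0.5 μg/mL ⇒ R
Moxifloxacin: 2 μg/mL is = 2 μg/mL — I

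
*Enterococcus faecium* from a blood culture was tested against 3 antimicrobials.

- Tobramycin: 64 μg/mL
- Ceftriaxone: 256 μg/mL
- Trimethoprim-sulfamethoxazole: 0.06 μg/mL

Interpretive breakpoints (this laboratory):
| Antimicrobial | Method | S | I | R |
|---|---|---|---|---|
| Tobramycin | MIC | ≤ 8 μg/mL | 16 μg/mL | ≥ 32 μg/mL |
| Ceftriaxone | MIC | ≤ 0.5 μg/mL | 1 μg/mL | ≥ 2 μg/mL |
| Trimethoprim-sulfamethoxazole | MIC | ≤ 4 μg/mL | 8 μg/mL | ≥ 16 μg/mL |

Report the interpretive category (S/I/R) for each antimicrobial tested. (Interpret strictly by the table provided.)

R, R, S

Tobramycin 64 μg/mL: ≥ 32 μg/mL → R
Ceftriaxone (256 μg/mL) ≥ 2 μg/mL → Resistant
Trimethoprim-sulfamethoxazole (0.06 μg/mL) ≤ 4 μg/mL → S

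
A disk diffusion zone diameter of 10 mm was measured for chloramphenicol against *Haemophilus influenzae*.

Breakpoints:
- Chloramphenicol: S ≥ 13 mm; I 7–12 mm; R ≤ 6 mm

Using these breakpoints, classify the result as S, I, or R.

Chloramphenicol 10 mm: in 7–12 mm ⇒ Intermediate

Intermediate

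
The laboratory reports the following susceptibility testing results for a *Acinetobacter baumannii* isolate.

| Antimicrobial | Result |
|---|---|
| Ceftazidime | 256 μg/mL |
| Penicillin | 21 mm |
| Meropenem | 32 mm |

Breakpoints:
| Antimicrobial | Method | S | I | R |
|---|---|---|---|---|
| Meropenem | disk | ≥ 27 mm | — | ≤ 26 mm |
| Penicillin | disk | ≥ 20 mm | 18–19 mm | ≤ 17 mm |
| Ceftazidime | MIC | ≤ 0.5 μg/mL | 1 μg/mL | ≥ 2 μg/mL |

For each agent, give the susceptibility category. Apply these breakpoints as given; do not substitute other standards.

Ceftazidime (256 μg/mL) ≥ 2 μg/mL ⇒ Resistant
Penicillin: 21 mm is ≥ 20 mm → S
Meropenem 32 mm: ≥ 27 mm → Susceptible

R, S, S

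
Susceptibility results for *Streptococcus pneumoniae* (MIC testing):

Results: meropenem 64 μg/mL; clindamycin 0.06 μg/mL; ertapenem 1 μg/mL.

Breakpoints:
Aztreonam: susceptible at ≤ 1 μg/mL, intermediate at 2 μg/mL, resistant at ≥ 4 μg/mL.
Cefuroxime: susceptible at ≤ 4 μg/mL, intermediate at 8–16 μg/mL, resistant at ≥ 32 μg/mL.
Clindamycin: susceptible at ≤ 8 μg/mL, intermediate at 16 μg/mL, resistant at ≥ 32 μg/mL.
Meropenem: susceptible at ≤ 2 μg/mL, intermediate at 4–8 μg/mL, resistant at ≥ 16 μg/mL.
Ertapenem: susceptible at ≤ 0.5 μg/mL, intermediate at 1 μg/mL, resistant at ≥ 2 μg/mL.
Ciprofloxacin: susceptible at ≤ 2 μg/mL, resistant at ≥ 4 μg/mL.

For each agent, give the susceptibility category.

Meropenem (64 μg/mL) ≥ 16 μg/mL ⇒ R
Clindamycin 0.06 μg/mL: ≤ 8 μg/mL → S
Ertapenem: 1 μg/mL is = 1 μg/mL → I

R, S, I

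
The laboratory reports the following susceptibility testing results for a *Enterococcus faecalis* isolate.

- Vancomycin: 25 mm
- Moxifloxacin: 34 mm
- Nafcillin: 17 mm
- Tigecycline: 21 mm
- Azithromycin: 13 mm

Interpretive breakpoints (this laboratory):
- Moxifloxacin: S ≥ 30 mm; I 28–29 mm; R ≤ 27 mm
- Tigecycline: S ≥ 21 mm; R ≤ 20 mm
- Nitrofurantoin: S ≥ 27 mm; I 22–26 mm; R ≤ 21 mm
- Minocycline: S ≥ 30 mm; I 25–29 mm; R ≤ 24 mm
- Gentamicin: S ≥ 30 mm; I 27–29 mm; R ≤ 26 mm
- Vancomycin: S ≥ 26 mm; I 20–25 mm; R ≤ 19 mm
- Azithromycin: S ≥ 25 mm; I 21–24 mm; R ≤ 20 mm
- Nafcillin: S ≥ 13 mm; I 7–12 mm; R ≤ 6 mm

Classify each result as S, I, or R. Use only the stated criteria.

I, S, S, S, R

Vancomycin 25 mm: in 20–25 mm ⇒ I
Moxifloxacin (34 mm) ≥ 30 mm → Susceptible
Nafcillin (17 mm) ≥ 13 mm → susceptible
Tigecycline 21 mm: ≥ 21 mm → S
Azithromycin 13 mm: ≤ 20 mm ⇒ R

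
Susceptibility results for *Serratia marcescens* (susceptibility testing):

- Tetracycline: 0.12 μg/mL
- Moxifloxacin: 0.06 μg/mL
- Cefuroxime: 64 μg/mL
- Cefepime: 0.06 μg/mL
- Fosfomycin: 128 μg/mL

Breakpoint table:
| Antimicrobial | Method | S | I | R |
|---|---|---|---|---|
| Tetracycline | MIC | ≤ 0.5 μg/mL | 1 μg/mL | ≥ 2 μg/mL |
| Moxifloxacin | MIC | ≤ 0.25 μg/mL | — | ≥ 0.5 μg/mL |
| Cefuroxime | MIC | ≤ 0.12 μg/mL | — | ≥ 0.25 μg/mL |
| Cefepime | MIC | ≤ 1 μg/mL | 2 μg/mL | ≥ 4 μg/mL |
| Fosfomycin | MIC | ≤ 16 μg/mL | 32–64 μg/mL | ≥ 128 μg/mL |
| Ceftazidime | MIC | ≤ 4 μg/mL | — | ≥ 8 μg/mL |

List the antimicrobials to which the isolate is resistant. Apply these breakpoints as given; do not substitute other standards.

Tetracycline (0.12 μg/mL) ≤ 0.5 μg/mL → S
Moxifloxacin 0.06 μg/mL: ≤ 0.25 μg/mL ⇒ susceptible
Cefuroxime (64 μg/mL) ≥ 0.25 μg/mL — resistant
Cefepime 0.06 μg/mL: ≤ 1 μg/mL ⇒ Susceptible
Fosfomycin 128 μg/mL: ≥ 128 μg/mL ⇒ Resistant

cefuroxime, fosfomycin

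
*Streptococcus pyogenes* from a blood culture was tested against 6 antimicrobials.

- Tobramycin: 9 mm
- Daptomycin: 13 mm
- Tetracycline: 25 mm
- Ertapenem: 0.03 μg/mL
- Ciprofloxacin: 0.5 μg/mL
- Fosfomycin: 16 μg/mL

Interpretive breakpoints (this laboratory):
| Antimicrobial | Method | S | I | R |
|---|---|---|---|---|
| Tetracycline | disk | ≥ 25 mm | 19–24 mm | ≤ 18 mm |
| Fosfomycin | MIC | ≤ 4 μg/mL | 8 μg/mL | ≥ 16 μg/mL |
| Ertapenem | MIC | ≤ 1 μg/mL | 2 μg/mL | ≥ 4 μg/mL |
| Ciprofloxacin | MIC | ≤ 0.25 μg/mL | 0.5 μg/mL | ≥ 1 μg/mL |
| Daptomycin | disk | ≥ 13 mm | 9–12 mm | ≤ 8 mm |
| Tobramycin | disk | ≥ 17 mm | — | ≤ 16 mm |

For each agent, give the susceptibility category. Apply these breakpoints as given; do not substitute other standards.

R, S, S, S, I, R

Tobramycin (9 mm) ≤ 16 mm → R
Daptomycin (13 mm) ≥ 13 mm ⇒ S
Tetracycline (25 mm) ≥ 25 mm → S
Ertapenem: 0.03 μg/mL is ≤ 1 μg/mL ⇒ S
Ciprofloxacin (0.5 μg/mL) = 0.5 μg/mL → I
Fosfomycin: 16 μg/mL is ≥ 16 μg/mL → R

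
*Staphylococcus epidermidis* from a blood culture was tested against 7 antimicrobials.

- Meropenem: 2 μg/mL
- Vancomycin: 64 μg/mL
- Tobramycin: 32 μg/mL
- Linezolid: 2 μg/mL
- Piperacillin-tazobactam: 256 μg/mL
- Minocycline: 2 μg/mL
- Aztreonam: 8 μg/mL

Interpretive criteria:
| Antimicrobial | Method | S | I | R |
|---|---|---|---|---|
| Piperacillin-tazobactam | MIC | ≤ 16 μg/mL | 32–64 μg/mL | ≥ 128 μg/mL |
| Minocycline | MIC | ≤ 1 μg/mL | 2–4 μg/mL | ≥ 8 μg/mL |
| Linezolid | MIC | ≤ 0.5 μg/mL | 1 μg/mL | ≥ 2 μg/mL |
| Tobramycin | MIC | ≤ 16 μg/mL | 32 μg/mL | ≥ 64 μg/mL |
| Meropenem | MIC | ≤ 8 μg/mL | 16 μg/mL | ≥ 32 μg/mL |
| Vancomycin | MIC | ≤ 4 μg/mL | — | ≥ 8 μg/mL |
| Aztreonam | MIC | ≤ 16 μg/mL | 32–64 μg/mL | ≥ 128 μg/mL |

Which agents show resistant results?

vancomycin, linezolid, piperacillin-tazobactam

Meropenem (2 μg/mL) ≤ 8 μg/mL — S
Vancomycin 64 μg/mL: ≥ 8 μg/mL → R
Tobramycin: 32 μg/mL is = 32 μg/mL → intermediate
Linezolid 2 μg/mL: ≥ 2 μg/mL — R
Piperacillin-tazobactam: 256 μg/mL is ≥ 128 μg/mL ⇒ Resistant
Minocycline: 2 μg/mL is in 2–4 μg/mL ⇒ Intermediate
Aztreonam (8 μg/mL) ≤ 16 μg/mL — Susceptible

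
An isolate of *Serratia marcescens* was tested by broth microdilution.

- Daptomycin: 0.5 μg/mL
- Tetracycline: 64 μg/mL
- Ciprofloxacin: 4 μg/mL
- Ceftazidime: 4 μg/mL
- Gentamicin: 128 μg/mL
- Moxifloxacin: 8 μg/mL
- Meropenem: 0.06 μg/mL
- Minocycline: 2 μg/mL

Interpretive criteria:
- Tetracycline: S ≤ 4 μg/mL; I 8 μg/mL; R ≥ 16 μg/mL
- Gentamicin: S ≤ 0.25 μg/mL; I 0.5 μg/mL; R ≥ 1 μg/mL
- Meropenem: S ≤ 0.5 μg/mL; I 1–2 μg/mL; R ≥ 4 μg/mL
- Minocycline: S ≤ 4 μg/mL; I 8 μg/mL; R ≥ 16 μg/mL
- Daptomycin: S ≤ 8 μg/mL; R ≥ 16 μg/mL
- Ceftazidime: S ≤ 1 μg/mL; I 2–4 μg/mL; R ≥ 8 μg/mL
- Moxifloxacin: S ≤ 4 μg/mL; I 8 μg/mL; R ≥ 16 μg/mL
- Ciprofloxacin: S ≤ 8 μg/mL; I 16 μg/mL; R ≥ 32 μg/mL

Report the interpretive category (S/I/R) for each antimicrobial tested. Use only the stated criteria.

S, R, S, I, R, I, S, S

Daptomycin: 0.5 μg/mL is ≤ 8 μg/mL — Susceptible
Tetracycline: 64 μg/mL is ≥ 16 μg/mL ⇒ Resistant
Ciprofloxacin 4 μg/mL: ≤ 8 μg/mL ⇒ Susceptible
Ceftazidime: 4 μg/mL is in 2–4 μg/mL — I
Gentamicin: 128 μg/mL is ≥ 1 μg/mL ⇒ R
Moxifloxacin (8 μg/mL) = 8 μg/mL → Intermediate
Meropenem (0.06 μg/mL) ≤ 0.5 μg/mL — S
Minocycline 2 μg/mL: ≤ 4 μg/mL ⇒ S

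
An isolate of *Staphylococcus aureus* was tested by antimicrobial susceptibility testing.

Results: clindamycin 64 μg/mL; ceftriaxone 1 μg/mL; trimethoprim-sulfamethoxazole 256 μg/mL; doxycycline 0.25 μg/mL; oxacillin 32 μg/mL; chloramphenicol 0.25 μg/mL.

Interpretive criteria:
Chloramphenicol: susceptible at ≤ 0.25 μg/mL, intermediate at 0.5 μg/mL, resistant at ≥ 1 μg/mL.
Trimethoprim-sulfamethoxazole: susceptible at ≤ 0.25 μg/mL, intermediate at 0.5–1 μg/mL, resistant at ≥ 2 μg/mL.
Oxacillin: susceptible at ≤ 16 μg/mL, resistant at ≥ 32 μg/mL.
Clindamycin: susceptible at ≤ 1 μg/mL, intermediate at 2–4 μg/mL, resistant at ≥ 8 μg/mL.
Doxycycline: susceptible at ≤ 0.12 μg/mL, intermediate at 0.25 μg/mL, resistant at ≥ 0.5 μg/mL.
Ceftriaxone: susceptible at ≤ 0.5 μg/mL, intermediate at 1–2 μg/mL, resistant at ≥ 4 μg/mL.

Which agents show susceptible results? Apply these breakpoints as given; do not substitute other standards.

Clindamycin 64 μg/mL: ≥ 8 μg/mL — Resistant
Ceftriaxone: 1 μg/mL is in 1–2 μg/mL → intermediate
Trimethoprim-sulfamethoxazole (256 μg/mL) ≥ 2 μg/mL ⇒ resistant
Doxycycline (0.25 μg/mL) = 0.25 μg/mL → I
Oxacillin: 32 μg/mL is ≥ 32 μg/mL → resistant
Chloramphenicol: 0.25 μg/mL is ≤ 0.25 μg/mL — Susceptible

chloramphenicol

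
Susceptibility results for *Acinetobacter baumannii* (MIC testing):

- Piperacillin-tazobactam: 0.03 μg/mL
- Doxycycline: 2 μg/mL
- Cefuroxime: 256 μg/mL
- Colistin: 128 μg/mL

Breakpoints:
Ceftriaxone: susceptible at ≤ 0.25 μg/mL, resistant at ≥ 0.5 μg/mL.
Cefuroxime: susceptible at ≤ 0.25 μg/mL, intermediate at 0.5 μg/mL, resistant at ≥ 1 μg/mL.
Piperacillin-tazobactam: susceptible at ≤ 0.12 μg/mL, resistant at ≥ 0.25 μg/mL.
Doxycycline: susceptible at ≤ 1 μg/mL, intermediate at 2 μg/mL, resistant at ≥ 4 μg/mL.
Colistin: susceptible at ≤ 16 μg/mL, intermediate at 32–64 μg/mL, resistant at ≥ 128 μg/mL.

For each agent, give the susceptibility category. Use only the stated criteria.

Piperacillin-tazobactam (0.03 μg/mL) ≤ 0.12 μg/mL → S
Doxycycline (2 μg/mL) = 2 μg/mL — I
Cefuroxime 256 μg/mL: ≥ 1 μg/mL — Resistant
Colistin (128 μg/mL) ≥ 128 μg/mL → R

S, I, R, R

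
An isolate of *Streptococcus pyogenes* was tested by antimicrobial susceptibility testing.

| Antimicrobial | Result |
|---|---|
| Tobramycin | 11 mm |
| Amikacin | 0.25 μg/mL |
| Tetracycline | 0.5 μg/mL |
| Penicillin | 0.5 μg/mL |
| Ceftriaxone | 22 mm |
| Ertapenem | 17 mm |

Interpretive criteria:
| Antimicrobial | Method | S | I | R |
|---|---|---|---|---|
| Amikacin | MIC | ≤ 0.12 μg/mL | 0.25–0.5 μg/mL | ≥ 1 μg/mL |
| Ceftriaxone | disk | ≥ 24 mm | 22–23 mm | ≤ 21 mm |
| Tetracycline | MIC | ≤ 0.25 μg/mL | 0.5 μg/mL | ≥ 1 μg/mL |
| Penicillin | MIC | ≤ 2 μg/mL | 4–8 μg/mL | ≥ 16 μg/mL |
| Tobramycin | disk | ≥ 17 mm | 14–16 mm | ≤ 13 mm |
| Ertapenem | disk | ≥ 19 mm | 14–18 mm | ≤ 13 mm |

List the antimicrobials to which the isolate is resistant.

Tobramycin: 11 mm is ≤ 13 mm — resistant
Amikacin 0.25 μg/mL: in 0.25–0.5 μg/mL — Intermediate
Tetracycline 0.5 μg/mL: = 0.5 μg/mL → intermediate
Penicillin (0.5 μg/mL) ≤ 2 μg/mL — S
Ceftriaxone 22 mm: in 22–23 mm — intermediate
Ertapenem: 17 mm is in 14–18 mm ⇒ I

tobramycin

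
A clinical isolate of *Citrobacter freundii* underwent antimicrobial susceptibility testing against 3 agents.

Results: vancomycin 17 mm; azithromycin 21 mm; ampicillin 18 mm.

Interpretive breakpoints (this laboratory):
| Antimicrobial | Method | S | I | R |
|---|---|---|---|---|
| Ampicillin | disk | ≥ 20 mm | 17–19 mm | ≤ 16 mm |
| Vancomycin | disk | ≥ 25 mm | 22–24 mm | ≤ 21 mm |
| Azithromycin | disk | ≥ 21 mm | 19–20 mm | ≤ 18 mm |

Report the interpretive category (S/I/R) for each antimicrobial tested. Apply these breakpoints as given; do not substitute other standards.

Vancomycin (17 mm) ≤ 21 mm ⇒ Resistant
Azithromycin 21 mm: ≥ 21 mm ⇒ susceptible
Ampicillin 18 mm: in 17–19 mm ⇒ intermediate

R, S, I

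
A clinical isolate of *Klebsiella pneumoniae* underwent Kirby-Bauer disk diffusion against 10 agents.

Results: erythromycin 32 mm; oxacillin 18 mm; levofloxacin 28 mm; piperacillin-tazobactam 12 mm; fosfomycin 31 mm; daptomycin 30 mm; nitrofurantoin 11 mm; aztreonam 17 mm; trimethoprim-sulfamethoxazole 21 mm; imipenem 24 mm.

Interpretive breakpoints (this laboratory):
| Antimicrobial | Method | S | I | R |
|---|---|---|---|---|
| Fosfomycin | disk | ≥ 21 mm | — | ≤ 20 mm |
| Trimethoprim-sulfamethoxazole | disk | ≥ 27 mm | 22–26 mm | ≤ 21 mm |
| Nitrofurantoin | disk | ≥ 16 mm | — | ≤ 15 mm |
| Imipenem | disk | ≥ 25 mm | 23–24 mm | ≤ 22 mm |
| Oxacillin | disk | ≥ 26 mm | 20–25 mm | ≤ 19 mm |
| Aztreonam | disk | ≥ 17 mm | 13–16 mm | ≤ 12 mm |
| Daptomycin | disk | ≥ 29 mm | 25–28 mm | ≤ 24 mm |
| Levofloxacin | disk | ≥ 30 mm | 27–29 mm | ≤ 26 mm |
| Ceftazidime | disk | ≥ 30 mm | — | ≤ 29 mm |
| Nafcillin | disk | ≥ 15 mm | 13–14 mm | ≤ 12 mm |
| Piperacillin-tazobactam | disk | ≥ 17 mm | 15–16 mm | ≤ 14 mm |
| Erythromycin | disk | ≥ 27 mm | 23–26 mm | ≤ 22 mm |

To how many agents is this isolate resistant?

Erythromycin 32 mm: ≥ 27 mm ⇒ Susceptible
Oxacillin: 18 mm is ≤ 19 mm — Resistant
Levofloxacin (28 mm) in 27–29 mm — I
Piperacillin-tazobactam: 12 mm is ≤ 14 mm ⇒ R
Fosfomycin (31 mm) ≥ 21 mm ⇒ Susceptible
Daptomycin (30 mm) ≥ 29 mm → susceptible
Nitrofurantoin: 11 mm is ≤ 15 mm ⇒ resistant
Aztreonam: 17 mm is ≥ 17 mm ⇒ susceptible
Trimethoprim-sulfamethoxazole 21 mm: ≤ 21 mm — Resistant
Imipenem: 24 mm is in 23–24 mm — intermediate
Resistant: 4

4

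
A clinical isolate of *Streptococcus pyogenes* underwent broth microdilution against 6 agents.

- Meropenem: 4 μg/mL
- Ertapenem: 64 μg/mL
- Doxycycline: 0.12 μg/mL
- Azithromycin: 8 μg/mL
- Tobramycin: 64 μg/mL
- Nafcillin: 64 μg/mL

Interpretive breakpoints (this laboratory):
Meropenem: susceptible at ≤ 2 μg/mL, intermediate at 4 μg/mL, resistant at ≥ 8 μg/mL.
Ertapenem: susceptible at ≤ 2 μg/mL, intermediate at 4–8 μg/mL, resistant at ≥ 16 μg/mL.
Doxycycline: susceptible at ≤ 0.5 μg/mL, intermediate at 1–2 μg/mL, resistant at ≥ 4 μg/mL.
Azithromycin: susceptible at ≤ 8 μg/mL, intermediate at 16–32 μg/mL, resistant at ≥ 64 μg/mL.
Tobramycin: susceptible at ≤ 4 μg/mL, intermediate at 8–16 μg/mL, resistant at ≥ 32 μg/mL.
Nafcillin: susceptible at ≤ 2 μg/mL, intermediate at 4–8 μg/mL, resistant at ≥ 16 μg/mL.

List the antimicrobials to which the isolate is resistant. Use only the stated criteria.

ertapenem, tobramycin, nafcillin

Meropenem 4 μg/mL: = 4 μg/mL — intermediate
Ertapenem 64 μg/mL: ≥ 16 μg/mL — resistant
Doxycycline 0.12 μg/mL: ≤ 0.5 μg/mL ⇒ Susceptible
Azithromycin 8 μg/mL: ≤ 8 μg/mL → Susceptible
Tobramycin: 64 μg/mL is ≥ 32 μg/mL — R
Nafcillin 64 μg/mL: ≥ 16 μg/mL → Resistant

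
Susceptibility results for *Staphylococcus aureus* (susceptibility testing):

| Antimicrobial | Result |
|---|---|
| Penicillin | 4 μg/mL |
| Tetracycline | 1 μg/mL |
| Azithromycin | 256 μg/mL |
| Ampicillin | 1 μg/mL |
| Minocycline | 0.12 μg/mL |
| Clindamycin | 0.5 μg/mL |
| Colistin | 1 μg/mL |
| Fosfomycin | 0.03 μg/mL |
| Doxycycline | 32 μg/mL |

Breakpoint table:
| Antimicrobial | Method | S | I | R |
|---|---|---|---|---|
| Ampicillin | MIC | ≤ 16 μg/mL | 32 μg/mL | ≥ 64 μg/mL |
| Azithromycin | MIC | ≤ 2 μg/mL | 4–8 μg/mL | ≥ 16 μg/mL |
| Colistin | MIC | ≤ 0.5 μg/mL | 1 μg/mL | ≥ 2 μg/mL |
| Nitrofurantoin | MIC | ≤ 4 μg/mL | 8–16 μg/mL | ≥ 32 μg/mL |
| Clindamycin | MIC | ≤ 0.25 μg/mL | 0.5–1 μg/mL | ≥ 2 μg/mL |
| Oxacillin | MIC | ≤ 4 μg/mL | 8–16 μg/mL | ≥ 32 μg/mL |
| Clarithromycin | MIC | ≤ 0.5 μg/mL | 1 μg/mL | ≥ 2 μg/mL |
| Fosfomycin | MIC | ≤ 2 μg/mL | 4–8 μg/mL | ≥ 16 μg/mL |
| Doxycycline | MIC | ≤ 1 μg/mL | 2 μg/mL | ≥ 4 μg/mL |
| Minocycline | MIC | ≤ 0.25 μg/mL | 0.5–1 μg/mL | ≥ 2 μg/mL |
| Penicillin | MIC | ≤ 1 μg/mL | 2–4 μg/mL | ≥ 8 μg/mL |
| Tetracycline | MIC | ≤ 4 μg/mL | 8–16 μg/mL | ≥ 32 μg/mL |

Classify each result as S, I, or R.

Penicillin (4 μg/mL) in 2–4 μg/mL — Intermediate
Tetracycline 1 μg/mL: ≤ 4 μg/mL — S
Azithromycin: 256 μg/mL is ≥ 16 μg/mL → R
Ampicillin (1 μg/mL) ≤ 16 μg/mL → Susceptible
Minocycline: 0.12 μg/mL is ≤ 0.25 μg/mL ⇒ S
Clindamycin: 0.5 μg/mL is in 0.5–1 μg/mL — I
Colistin: 1 μg/mL is = 1 μg/mL — intermediate
Fosfomycin 0.03 μg/mL: ≤ 2 μg/mL ⇒ Susceptible
Doxycycline (32 μg/mL) ≥ 4 μg/mL → R

I, S, R, S, S, I, I, S, R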